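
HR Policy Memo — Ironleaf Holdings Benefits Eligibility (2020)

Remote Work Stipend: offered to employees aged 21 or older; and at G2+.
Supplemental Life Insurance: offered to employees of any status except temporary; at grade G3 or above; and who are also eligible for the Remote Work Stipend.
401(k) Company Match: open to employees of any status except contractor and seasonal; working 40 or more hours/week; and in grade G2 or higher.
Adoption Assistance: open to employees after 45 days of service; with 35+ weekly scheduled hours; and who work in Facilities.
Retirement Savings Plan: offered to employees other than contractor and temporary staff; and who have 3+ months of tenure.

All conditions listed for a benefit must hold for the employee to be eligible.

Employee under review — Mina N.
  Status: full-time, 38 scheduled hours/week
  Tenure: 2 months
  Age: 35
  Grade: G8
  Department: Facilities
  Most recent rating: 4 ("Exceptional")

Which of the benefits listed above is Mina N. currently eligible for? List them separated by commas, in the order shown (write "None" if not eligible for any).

Remote Work Stipend, Supplemental Life Insurance, Adoption Assistance

Remote Work Stipend — age 35 ≥ 21 ✓; grade G8 ≥ G2 ✓ → eligible.
Supplemental Life Insurance — status full-time ✓ (not excluded); grade G8 ≥ G3 ✓; eligible for Remote Work Stipend ✓ → eligible.
401(k) Company Match — status full-time ✓ (not excluded); 38 hrs/wk < 40 ✗ → not eligible.
Adoption Assistance — service 2 months ≥ 45 days ✓; 38 hrs/wk ≥ 35 ✓; dept Facilities ✓ → eligible.
Retirement Savings Plan — status full-time ✓ (not excluded); service 2 months < 3 months ✗ → not eligible.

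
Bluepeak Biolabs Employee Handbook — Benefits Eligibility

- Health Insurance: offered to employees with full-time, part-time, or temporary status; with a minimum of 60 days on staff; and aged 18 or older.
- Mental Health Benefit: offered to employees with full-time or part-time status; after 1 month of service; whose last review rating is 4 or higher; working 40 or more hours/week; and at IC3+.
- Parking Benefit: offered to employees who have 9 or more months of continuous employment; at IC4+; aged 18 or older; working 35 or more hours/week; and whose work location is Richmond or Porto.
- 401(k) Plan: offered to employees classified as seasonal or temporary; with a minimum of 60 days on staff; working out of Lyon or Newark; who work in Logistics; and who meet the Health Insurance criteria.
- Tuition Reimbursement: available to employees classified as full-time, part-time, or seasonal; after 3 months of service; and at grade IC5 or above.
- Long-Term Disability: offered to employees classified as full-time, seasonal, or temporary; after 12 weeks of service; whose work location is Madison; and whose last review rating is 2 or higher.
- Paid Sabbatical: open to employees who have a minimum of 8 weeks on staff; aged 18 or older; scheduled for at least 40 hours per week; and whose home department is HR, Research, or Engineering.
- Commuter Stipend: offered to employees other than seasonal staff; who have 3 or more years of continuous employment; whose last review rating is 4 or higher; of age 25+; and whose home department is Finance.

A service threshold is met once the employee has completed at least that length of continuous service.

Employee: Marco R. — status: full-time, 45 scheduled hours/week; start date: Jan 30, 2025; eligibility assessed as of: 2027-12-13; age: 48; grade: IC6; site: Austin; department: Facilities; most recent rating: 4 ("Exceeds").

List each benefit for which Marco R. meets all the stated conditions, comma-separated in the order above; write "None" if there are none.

Service from Jan 30, 2025 to 2027-12-13: 1047 days.
Health Insurance — status full-time ✓; service 1047 days ≥ 60 days ✓; age 48 ≥ 18 ✓ → eligible.
Mental Health Benefit — status full-time ✓; service 1047 days ≥ 1 month (≈30 days) ✓; rating 4 ≥ 4 ✓; 45 hrs/wk ≥ 40 ✓; grade IC6 ≥ IC3 ✓ → eligible.
Parking Benefit — service 1047 days ≥ 9 months (≈270 days) ✓; grade IC6 ≥ IC4 ✓; age 48 ≥ 18 ✓; 45 hrs/wk ≥ 35 ✓; site Austin ✗ (not Richmond or Porto) → not eligible.
401(k) Plan — status full-time ✗ (requires seasonal or temporary) → not eligible.
Tuition Reimbursement — status full-time ✓; service 1047 days ≥ 3 months (≈90 days) ✓; grade IC6 ≥ IC5 ✓ → eligible.
Long-Term Disability — status full-time ✓; service 1047 days ≥ 12 weeks (≈84 days) ✓; site Austin ✗ (not Madison) → not eligible.
Paid Sabbatical — service 1047 days ≥ 8 weeks (≈56 days) ✓; age 48 ≥ 18 ✓; 45 hrs/wk ≥ 40 ✓; dept Facilities ✗ → not eligible.
Commuter Stipend — status full-time ✓ (not excluded); service 1047 days < 3 years (≈1095 days) ✗ → not eligible.

Health Insurance, Mental Health Benefit, Tuition Reimbursement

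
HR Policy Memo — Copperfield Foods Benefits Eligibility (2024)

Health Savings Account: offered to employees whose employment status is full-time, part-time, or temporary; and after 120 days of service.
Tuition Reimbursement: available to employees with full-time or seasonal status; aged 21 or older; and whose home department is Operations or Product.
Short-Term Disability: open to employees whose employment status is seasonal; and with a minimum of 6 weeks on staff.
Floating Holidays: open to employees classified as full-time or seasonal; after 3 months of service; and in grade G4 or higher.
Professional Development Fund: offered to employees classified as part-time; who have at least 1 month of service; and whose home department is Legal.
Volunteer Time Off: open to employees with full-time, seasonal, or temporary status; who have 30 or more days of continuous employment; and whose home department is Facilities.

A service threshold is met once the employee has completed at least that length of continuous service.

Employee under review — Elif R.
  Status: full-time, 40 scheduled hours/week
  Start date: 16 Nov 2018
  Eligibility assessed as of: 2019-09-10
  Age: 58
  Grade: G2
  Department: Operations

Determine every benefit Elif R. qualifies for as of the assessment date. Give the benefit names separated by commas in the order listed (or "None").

Health Savings Account, Tuition Reimbursement

Service from 16 Nov 2018 to 2019-09-10: 298 days.
Health Savings Account — status full-time ✓; service 298 days ≥ 120 days ✓ → eligible.
Tuition Reimbursement — status full-time ✓; age 58 ≥ 21 ✓; dept Operations ✓ → eligible.
Short-Term Disability — status full-time ✗ (requires seasonal) → not eligible.
Floating Holidays — status full-time ✓; service 298 days ≥ 3 months (≈90 days) ✓; grade G2 < G4 ✗ → not eligible.
Professional Development Fund — status full-time ✗ (requires part-time) → not eligible.
Volunteer Time Off — status full-time ✓; service 298 days ≥ 30 days ✓; dept Operations ✗ → not eligible.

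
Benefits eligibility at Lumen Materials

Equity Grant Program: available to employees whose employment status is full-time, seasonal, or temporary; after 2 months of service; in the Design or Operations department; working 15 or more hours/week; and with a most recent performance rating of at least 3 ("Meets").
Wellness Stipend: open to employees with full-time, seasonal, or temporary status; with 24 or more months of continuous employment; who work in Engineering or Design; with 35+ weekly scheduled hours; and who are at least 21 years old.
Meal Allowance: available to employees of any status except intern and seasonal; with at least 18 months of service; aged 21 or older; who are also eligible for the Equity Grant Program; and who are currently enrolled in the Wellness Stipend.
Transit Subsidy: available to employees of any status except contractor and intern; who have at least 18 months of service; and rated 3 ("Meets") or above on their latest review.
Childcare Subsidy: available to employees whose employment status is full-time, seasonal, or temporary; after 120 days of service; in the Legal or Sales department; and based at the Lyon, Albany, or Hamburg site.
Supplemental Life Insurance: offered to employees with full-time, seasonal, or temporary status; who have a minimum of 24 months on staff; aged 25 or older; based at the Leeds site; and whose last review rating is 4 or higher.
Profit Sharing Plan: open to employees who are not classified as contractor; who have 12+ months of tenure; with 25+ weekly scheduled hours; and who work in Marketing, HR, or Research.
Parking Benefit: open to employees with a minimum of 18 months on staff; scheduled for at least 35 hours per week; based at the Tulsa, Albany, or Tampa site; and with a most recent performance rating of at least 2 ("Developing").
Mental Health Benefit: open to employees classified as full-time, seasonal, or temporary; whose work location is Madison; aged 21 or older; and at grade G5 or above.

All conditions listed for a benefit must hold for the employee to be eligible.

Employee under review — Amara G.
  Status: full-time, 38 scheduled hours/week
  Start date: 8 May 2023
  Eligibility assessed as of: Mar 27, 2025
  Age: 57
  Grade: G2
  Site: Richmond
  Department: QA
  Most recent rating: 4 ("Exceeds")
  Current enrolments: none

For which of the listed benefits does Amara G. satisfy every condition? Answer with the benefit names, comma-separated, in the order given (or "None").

Transit Subsidy

Service from 8 May 2023 to Mar 27, 2025: 689 days.
Equity Grant Program — status full-time ✓; service 689 days ≥ 2 months (≈60 days) ✓; dept QA ✗ → not eligible.
Wellness Stipend — status full-time ✓; service 689 days < 24 months (≈720 days) ✗ → not eligible.
Meal Allowance — status full-time ✓ (not excluded); service 689 days ≥ 18 months (≈540 days) ✓; age 57 ≥ 21 ✓; not eligible for Equity Grant Program ✗ → not eligible.
Transit Subsidy — status full-time ✓ (not excluded); service 689 days ≥ 18 months (≈540 days) ✓; rating 4 ≥ 3 ✓ → eligible.
Childcare Subsidy — status full-time ✓; service 689 days ≥ 120 days ✓; dept QA ✗ → not eligible.
Supplemental Life Insurance — status full-time ✓; service 689 days < 24 months (≈720 days) ✗ → not eligible.
Profit Sharing Plan — status full-time ✓ (not excluded); service 689 days ≥ 12 months (≈360 days) ✓; 38 hrs/wk ≥ 25 ✓; dept QA ✗ → not eligible.
Parking Benefit — service 689 days ≥ 18 months (≈540 days) ✓; 38 hrs/wk ≥ 35 ✓; site Richmond ✗ (not Tulsa, Albany, or Tampa) → not eligible.
Mental Health Benefit — status full-time ✓; site Richmond ✗ (not Madison) → not eligible.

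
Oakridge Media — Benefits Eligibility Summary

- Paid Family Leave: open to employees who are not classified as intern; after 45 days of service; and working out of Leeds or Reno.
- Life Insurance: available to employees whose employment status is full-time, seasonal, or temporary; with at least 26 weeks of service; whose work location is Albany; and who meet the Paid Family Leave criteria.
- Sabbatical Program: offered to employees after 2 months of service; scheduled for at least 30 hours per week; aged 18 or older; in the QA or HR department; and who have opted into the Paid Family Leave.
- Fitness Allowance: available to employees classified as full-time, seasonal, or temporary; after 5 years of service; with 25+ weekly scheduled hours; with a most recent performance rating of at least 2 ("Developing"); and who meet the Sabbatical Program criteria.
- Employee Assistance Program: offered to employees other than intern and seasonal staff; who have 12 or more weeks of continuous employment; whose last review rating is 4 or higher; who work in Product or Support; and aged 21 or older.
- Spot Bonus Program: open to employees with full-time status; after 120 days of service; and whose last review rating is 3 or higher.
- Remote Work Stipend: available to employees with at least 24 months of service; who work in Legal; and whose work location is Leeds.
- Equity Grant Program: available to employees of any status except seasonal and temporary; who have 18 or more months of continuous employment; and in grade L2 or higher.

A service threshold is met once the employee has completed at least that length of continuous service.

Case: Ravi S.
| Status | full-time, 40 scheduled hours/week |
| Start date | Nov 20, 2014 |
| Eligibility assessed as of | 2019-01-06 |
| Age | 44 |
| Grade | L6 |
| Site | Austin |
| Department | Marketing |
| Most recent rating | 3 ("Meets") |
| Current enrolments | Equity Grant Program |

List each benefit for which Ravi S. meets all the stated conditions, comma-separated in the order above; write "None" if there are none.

Service from Nov 20, 2014 to 2019-01-06: 1508 days.
Paid Family Leave — status full-time ✓ (not excluded); service 1508 days ≥ 45 days ✓; site Austin ✗ (not Leeds or Reno) → not eligible.
Life Insurance — status full-time ✓; service 1508 days ≥ 26 weeks (≈182 days) ✓; site Austin ✗ (not Albany) → not eligible.
Sabbatical Program — service 1508 days ≥ 2 months (≈60 days) ✓; 40 hrs/wk ≥ 30 ✓; age 44 ≥ 18 ✓; dept Marketing ✗ → not eligible.
Fitness Allowance — status full-time ✓; service 1508 days < 5 years (≈1825 days) ✗ → not eligible.
Employee Assistance Program — status full-time ✓ (not excluded); service 1508 days ≥ 12 weeks (≈84 days) ✓; rating 3 < 4 ✗ → not eligible.
Spot Bonus Program — status full-time ✓; service 1508 days ≥ 120 days ✓; rating 3 ≥ 3 ✓ → eligible.
Remote Work Stipend — service 1508 days ≥ 24 months (≈720 days) ✓; dept Marketing ✗ → not eligible.
Equity Grant Program — status full-time ✓ (not excluded); service 1508 days ≥ 18 months (≈540 days) ✓; grade L6 ≥ L2 ✓ → eligible.

Spot Bonus Program, Equity Grant Program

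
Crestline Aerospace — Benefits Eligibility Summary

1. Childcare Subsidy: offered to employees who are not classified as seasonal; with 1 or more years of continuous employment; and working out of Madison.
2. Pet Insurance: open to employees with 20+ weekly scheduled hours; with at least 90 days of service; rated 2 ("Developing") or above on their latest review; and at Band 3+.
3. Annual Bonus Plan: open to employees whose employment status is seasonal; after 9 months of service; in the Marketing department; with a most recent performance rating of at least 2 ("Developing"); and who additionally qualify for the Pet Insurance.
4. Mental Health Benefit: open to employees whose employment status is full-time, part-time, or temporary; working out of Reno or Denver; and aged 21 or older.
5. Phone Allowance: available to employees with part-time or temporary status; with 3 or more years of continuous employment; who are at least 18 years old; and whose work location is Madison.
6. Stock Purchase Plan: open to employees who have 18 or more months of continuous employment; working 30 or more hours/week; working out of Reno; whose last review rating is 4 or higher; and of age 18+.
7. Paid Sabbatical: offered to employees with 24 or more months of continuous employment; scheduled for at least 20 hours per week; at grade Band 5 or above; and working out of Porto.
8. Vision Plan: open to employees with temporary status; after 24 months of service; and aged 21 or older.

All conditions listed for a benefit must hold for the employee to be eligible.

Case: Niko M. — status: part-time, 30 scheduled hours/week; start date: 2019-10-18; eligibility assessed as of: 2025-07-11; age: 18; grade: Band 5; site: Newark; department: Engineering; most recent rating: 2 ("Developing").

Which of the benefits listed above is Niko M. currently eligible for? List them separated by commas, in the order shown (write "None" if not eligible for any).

Pet Insurance

Service from 2019-10-18 to 2025-07-11: 2093 days.
Childcare Subsidy — status part-time ✓ (not excluded); service 2093 days ≥ 1 year (≈365 days) ✓; site Newark ✗ (not Madison) → not eligible.
Pet Insurance — 30 hrs/wk ≥ 20 ✓; service 2093 days ≥ 90 days ✓; rating 2 ≥ 2 ✓; grade Band 5 ≥ Band 3 ✓ → eligible.
Annual Bonus Plan — status part-time ✗ (requires seasonal) → not eligible.
Mental Health Benefit — status part-time ✓; site Newark ✗ (not Reno or Denver) → not eligible.
Phone Allowance — status part-time ✓; service 2093 days ≥ 3 years (≈1095 days) ✓; age 18 ≥ 18 ✓; site Newark ✗ (not Madison) → not eligible.
Stock Purchase Plan — service 2093 days ≥ 18 months (≈540 days) ✓; 30 hrs/wk ≥ 30 ✓; site Newark ✗ (not Reno) → not eligible.
Paid Sabbatical — service 2093 days ≥ 24 months (≈720 days) ✓; 30 hrs/wk ≥ 20 ✓; grade Band 5 ≥ Band 5 ✓; site Newark ✗ (not Porto) → not eligible.
Vision Plan — status part-time ✗ (requires temporary) → not eligible.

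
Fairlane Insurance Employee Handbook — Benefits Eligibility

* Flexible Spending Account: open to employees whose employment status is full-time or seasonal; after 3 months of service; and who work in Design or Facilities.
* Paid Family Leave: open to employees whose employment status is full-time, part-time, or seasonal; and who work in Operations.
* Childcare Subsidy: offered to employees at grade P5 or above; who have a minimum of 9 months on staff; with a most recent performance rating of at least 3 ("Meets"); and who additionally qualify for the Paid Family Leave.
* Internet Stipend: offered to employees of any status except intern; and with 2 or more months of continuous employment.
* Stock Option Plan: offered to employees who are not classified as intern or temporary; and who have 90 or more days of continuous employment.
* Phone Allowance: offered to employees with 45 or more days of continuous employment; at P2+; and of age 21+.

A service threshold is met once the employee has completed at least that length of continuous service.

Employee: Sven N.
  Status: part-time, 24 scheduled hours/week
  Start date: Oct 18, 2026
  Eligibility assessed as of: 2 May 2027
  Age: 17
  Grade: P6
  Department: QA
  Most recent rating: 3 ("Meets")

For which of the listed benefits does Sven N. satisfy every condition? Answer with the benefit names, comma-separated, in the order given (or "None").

Internet Stipend, Stock Option Plan

Service from Oct 18, 2026 to 2 May 2027: 196 days.
Flexible Spending Account — status part-time ✗ (requires full-time or seasonal) → not eligible.
Paid Family Leave — status part-time ✓; dept QA ✗ → not eligible.
Childcare Subsidy — grade P6 ≥ P5 ✓; service 196 days < 9 months (≈270 days) ✗ → not eligible.
Internet Stipend — status part-time ✓ (not excluded); service 196 days ≥ 2 months (≈60 days) ✓ → eligible.
Stock Option Plan — status part-time ✓ (not excluded); service 196 days ≥ 90 days ✓ → eligible.
Phone Allowance — service 196 days ≥ 45 days ✓; grade P6 ≥ P2 ✓; age 17 < 21 ✗ → not eligible.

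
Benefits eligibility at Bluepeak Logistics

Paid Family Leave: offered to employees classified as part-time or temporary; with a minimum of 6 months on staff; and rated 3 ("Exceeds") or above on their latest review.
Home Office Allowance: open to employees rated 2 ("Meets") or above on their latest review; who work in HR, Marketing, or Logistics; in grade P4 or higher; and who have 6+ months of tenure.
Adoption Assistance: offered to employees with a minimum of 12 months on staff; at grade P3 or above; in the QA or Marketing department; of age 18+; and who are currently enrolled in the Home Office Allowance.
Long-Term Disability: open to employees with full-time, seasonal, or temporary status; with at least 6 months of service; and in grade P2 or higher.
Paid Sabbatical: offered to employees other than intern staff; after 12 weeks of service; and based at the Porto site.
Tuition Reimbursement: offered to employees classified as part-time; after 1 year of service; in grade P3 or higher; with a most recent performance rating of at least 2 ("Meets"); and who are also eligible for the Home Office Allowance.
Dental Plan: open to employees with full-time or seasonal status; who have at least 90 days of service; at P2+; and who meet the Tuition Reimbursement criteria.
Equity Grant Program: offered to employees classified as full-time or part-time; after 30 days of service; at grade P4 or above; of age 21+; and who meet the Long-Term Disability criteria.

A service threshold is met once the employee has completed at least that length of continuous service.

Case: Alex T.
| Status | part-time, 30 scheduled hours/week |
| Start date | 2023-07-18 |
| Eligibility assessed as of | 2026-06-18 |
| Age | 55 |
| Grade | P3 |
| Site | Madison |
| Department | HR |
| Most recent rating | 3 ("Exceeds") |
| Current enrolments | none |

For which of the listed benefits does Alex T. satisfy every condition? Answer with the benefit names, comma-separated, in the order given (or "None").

Service from 2023-07-18 to 2026-06-18: 1066 days.
Paid Family Leave — status part-time ✓; service 1066 days ≥ 6 months (≈180 days) ✓; rating 3 ≥ 3 ✓ → eligible.
Home Office Allowance — rating 3 ≥ 2 ✓; dept HR ✓; grade P3 < P4 ✗ → not eligible.
Adoption Assistance — service 1066 days ≥ 12 months (≈360 days) ✓; grade P3 ≥ P3 ✓; dept HR ✗ → not eligible.
Long-Term Disability — status part-time ✗ (requires full-time, seasonal, or temporary) → not eligible.
Paid Sabbatical — status part-time ✓ (not excluded); service 1066 days ≥ 12 weeks (≈84 days) ✓; site Madison ✗ (not Porto) → not eligible.
Tuition Reimbursement — status part-time ✓; service 1066 days ≥ 1 year (≈365 days) ✓; grade P3 ≥ P3 ✓; rating 3 ≥ 2 ✓; not eligible for Home Office Allowance ✗ → not eligible.
Dental Plan — status part-time ✗ (requires full-time or seasonal) → not eligible.
Equity Grant Program — status part-time ✓; service 1066 days ≥ 30 days ✓; grade P3 < P4 ✗ → not eligible.

Paid Family Leave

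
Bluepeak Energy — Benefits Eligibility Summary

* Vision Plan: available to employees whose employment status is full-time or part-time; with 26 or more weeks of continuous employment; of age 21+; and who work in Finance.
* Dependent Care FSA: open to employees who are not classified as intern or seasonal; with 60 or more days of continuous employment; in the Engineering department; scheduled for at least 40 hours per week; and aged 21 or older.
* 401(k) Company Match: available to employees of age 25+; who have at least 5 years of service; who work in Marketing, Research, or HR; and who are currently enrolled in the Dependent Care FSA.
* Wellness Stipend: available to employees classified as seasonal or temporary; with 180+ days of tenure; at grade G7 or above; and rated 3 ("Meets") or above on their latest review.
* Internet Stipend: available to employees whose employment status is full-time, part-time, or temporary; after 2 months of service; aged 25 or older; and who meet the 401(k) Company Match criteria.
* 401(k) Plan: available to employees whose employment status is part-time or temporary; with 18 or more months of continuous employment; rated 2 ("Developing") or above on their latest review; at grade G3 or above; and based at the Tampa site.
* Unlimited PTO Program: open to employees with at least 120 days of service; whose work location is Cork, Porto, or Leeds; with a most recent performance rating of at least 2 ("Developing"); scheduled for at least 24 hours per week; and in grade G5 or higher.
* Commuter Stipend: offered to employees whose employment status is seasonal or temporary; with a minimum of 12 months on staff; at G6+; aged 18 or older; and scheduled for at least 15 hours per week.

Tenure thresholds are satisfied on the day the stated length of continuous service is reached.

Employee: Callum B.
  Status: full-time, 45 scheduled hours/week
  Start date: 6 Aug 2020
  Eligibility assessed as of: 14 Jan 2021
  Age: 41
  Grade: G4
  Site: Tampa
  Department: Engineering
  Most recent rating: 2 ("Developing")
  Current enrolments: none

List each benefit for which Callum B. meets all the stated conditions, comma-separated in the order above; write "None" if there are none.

Dependent Care FSA

Service from 6 Aug 2020 to 14 Jan 2021: 161 days.
Vision Plan — status full-time ✓; service 161 days < 26 weeks (≈182 days) ✗ → not eligible.
Dependent Care FSA — status full-time ✓ (not excluded); service 161 days ≥ 60 days ✓; dept Engineering ✓; 45 hrs/wk ≥ 40 ✓; age 41 ≥ 21 ✓ → eligible.
401(k) Company Match — age 41 ≥ 25 ✓; service 161 days < 5 years (≈1825 days) ✗ → not eligible.
Wellness Stipend — status full-time ✗ (requires seasonal or temporary) → not eligible.
Internet Stipend — status full-time ✓; service 161 days ≥ 2 months (≈60 days) ✓; age 41 ≥ 25 ✓; not eligible for 401(k) Company Match ✗ → not eligible.
401(k) Plan — status full-time ✗ (requires part-time or temporary) → not eligible.
Unlimited PTO Program — service 161 days ≥ 120 days ✓; site Tampa ✗ (not Cork, Porto, or Leeds) → not eligible.
Commuter Stipend — status full-time ✗ (requires seasonal or temporary) → not eligible.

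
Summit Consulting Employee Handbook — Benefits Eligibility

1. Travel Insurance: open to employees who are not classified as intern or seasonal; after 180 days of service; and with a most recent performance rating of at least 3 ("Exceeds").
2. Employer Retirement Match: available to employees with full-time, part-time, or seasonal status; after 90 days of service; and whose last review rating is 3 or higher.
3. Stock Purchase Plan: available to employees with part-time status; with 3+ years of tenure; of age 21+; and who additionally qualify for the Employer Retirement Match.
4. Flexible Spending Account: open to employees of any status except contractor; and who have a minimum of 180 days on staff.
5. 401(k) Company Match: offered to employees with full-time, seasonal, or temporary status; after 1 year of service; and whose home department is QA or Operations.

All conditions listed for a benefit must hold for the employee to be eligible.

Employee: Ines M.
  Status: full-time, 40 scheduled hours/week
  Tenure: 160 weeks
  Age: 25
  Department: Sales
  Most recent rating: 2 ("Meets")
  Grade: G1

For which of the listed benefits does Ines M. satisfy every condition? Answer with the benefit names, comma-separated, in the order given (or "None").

Travel Insurance — status full-time ✓ (not excluded); service 160 weeks ≥ 180 days ✓; rating 2 < 3 ✗ → not eligible.
Employer Retirement Match — status full-time ✓; service 160 weeks ≥ 90 days ✓; rating 2 < 3 ✗ → not eligible.
Stock Purchase Plan — status full-time ✗ (requires part-time) → not eligible.
Flexible Spending Account — status full-time ✓ (not excluded); service 160 weeks ≥ 180 days ✓ → eligible.
401(k) Company Match — status full-time ✓; service 160 weeks ≥ 1 year (≈365 days) ✓; dept Sales ✗ → not eligible.

Flexible Spending Account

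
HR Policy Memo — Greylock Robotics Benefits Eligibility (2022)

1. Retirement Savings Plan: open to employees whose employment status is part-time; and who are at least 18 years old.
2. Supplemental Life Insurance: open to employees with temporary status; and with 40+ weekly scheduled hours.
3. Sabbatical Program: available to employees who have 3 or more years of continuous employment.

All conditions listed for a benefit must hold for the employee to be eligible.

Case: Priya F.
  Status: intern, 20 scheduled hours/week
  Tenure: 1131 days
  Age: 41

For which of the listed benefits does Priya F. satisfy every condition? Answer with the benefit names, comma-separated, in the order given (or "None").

Retirement Savings Plan — status intern ✗ (requires part-time) → not eligible.
Supplemental Life Insurance — status intern ✗ (requires temporary) → not eligible.
Sabbatical Program — service 1131 days ≥ 3 years (≈1095 days) ✓ → eligible.

Sabbatical Program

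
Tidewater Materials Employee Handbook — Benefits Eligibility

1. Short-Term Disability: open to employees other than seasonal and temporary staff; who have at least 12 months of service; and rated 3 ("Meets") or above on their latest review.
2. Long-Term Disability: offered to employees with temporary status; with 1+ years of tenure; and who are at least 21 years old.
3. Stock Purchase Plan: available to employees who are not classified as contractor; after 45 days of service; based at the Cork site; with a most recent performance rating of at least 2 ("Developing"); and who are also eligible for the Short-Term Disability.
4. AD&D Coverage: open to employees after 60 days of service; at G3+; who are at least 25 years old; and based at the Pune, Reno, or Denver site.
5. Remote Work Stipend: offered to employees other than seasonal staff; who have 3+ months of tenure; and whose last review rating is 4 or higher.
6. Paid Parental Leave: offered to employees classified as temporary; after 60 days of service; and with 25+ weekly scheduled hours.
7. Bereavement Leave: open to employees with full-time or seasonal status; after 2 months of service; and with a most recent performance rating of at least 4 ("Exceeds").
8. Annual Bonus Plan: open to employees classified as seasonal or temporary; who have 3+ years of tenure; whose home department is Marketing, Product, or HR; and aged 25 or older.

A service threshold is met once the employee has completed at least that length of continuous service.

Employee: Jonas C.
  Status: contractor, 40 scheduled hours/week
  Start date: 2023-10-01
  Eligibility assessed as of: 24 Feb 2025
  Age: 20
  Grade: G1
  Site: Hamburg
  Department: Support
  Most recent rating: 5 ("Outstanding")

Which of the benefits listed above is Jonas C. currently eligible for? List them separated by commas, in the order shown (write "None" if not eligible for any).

Short-Term Disability, Remote Work Stipend

Service from 2023-10-01 to 24 Feb 2025: 512 days.
Short-Term Disability — status contractor ✓ (not excluded); service 512 days ≥ 12 months (≈360 days) ✓; rating 5 ≥ 3 ✓ → eligible.
Long-Term Disability — status contractor ✗ (requires temporary) → not eligible.
Stock Purchase Plan — status contractor ✗ (excluded) → not eligible.
AD&D Coverage — service 512 days ≥ 60 days ✓; grade G1 < G3 ✗ → not eligible.
Remote Work Stipend — status contractor ✓ (not excluded); service 512 days ≥ 3 months (≈90 days) ✓; rating 5 ≥ 4 ✓ → eligible.
Paid Parental Leave — status contractor ✗ (requires temporary) → not eligible.
Bereavement Leave — status contractor ✗ (requires full-time or seasonal) → not eligible.
Annual Bonus Plan — status contractor ✗ (requires seasonal or temporary) → not eligible.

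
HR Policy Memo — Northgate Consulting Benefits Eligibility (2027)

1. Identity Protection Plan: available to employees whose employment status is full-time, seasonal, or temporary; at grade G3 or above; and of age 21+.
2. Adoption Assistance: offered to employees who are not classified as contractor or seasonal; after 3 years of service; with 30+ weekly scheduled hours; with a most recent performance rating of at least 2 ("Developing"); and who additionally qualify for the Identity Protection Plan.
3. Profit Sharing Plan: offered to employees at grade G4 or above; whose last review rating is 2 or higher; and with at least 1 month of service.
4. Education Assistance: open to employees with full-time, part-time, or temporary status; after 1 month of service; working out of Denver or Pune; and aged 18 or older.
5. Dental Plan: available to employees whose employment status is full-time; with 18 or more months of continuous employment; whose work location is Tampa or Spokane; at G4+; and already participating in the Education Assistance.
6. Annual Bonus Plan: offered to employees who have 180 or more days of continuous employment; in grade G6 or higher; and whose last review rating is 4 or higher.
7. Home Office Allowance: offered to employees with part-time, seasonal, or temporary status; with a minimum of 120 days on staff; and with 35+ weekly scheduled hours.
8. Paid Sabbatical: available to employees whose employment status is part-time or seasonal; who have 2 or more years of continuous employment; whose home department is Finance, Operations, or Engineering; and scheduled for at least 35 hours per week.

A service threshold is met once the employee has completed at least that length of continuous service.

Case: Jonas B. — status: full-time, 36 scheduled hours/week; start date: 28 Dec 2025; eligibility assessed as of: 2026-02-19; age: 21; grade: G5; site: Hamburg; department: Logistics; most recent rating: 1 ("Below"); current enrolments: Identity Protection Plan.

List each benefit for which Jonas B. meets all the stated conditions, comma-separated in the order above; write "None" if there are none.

Identity Protection Plan

Service from 28 Dec 2025 to 2026-02-19: 53 days.
Identity Protection Plan — status full-time ✓; grade G5 ≥ G3 ✓; age 21 ≥ 21 ✓ → eligible.
Adoption Assistance — status full-time ✓ (not excluded); service 53 days < 3 years (≈1095 days) ✗ → not eligible.
Profit Sharing Plan — grade G5 ≥ G4 ✓; rating 1 < 2 ✗ → not eligible.
Education Assistance — status full-time ✓; service 53 days ≥ 1 month (≈30 days) ✓; site Hamburg ✗ (not Denver or Pune) → not eligible.
Dental Plan — status full-time ✓; service 53 days < 18 months (≈540 days) ✗ → not eligible.
Annual Bonus Plan — service 53 days < 180 days ✗ → not eligible.
Home Office Allowance — status full-time ✗ (requires part-time, seasonal, or temporary) → not eligible.
Paid Sabbatical — status full-time ✗ (requires part-time or seasonal) → not eligible.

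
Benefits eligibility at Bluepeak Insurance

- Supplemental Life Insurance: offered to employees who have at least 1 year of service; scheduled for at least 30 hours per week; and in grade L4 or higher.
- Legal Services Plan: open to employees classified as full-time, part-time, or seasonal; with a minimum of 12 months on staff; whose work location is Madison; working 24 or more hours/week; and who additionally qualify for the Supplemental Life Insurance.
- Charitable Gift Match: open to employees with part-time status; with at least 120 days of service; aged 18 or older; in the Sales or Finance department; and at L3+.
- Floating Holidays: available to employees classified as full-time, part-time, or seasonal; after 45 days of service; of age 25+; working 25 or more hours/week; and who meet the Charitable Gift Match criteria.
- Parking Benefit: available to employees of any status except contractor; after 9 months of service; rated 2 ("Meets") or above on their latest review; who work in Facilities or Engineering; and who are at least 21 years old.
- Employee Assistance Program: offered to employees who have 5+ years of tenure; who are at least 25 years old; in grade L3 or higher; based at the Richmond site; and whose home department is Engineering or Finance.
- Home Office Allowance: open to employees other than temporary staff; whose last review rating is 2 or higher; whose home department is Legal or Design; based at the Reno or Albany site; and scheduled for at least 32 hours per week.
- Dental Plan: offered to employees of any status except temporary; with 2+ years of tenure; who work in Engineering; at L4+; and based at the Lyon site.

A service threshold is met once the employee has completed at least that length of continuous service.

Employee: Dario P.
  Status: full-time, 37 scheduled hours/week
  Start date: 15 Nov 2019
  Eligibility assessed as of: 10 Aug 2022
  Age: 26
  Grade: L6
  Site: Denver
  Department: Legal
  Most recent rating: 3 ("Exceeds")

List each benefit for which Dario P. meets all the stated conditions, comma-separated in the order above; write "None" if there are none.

Supplemental Life Insurance

Service from 15 Nov 2019 to 10 Aug 2022: 999 days.
Supplemental Life Insurance — service 999 days ≥ 1 year (≈365 days) ✓; 37 hrs/wk ≥ 30 ✓; grade L6 ≥ L4 ✓ → eligible.
Legal Services Plan — status full-time ✓; service 999 days ≥ 12 months (≈360 days) ✓; site Denver ✗ (not Madison) → not eligible.
Charitable Gift Match — status full-time ✗ (requires part-time) → not eligible.
Floating Holidays — status full-time ✓; service 999 days ≥ 45 days ✓; age 26 ≥ 25 ✓; 37 hrs/wk ≥ 25 ✓; not eligible for Charitable Gift Match ✗ → not eligible.
Parking Benefit — status full-time ✓ (not excluded); service 999 days ≥ 9 months (≈270 days) ✓; rating 3 ≥ 2 ✓; dept Legal ✗ → not eligible.
Employee Assistance Program — service 999 days < 5 years (≈1825 days) ✗ → not eligible.
Home Office Allowance — status full-time ✓ (not excluded); rating 3 ≥ 2 ✓; dept Legal ✓; site Denver ✗ (not Reno or Albany) → not eligible.
Dental Plan — status full-time ✓ (not excluded); service 999 days ≥ 2 years (≈730 days) ✓; dept Legal ✗ → not eligible.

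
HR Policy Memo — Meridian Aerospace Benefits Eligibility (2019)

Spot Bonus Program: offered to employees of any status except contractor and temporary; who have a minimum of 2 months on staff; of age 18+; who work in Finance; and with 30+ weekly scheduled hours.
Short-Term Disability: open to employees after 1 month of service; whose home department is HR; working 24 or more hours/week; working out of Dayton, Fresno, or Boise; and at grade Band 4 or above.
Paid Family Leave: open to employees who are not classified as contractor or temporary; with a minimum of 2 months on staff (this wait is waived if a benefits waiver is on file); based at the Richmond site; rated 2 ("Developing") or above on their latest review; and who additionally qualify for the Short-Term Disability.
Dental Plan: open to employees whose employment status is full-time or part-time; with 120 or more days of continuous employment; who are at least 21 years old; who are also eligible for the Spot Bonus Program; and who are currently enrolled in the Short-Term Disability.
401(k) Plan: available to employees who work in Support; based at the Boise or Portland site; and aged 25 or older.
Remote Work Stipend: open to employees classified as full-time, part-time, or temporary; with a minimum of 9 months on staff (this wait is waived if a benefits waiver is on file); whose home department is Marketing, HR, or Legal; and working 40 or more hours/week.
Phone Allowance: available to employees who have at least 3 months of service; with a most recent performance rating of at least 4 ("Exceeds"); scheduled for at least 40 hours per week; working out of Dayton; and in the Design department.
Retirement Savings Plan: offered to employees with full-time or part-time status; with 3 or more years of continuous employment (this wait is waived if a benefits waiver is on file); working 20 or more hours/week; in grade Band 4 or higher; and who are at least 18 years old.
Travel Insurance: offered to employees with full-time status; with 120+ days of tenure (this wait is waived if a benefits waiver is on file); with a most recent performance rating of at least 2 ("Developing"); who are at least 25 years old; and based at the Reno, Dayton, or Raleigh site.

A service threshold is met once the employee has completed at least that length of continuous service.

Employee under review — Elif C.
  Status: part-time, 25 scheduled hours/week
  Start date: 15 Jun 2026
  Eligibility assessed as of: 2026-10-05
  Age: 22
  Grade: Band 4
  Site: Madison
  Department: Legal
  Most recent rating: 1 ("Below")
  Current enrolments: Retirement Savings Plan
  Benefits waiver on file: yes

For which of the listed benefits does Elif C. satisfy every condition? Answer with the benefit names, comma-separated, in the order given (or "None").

Retirement Savings Plan

Service from 15 Jun 2026 to 2026-10-05: 112 days.
Spot Bonus Program — status part-time ✓ (not excluded); service 112 days ≥ 2 months (≈60 days) ✓; age 22 ≥ 18 ✓; dept Legal ✗ → not eligible.
Short-Term Disability — service 112 days ≥ 1 month (≈30 days) ✓; dept Legal ✗ → not eligible.
Paid Family Leave — status part-time ✓ (not excluded); benefits waiver on file ✓; site Madison ✗ (not Richmond) → not eligible.
Dental Plan — status part-time ✓; service 112 days < 120 days ✗ → not eligible.
401(k) Plan — dept Legal ✗ → not eligible.
Remote Work Stipend — status part-time ✓; benefits waiver on file ✓; dept Legal ✓; 25 hrs/wk < 40 ✗ → not eligible.
Phone Allowance — service 112 days ≥ 3 months (≈90 days) ✓; rating 1 < 4 ✗ → not eligible.
Retirement Savings Plan — status part-time ✓; benefits waiver on file ✓; 25 hrs/wk ≥ 20 ✓; grade Band 4 ≥ Band 4 ✓; age 22 ≥ 18 ✓ → eligible.
Travel Insurance — status part-time ✗ (requires full-time) → not eligible.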